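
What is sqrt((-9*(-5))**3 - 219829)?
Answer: 8*I*sqrt(2011) ≈ 358.75*I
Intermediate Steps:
sqrt((-9*(-5))**3 - 219829) = sqrt(45**3 - 219829) = sqrt(91125 - 219829) = sqrt(-128704) = 8*I*sqrt(2011)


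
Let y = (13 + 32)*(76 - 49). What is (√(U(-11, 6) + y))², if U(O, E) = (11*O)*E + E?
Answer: 495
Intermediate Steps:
U(O, E) = E + 11*E*O (U(O, E) = 11*E*O + E = E + 11*E*O)
y = 1215 (y = 45*27 = 1215)
(√(U(-11, 6) + y))² = (√(6*(1 + 11*(-11)) + 1215))² = (√(6*(1 - 121) + 1215))² = (√(6*(-120) + 1215))² = (√(-720 + 1215))² = (√495)² = (3*√55)² = 495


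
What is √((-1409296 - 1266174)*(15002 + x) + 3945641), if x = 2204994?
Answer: I*√5939528752479 ≈ 2.4371e+6*I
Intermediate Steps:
√((-1409296 - 1266174)*(15002 + x) + 3945641) = √((-1409296 - 1266174)*(15002 + 2204994) + 3945641) = √(-2675470*2219996 + 3945641) = √(-5939532698120 + 3945641) = √(-5939528752479) = I*√5939528752479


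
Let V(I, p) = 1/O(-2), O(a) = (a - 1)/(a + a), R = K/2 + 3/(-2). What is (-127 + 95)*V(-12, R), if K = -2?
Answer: -128/3 ≈ -42.667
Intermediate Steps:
R = -5/2 (R = -2/2 + 3/(-2) = -2*½ + 3*(-½) = -1 - 3/2 = -5/2 ≈ -2.5000)
O(a) = (-1 + a)/(2*a) (O(a) = (-1 + a)/((2*a)) = (-1 + a)*(1/(2*a)) = (-1 + a)/(2*a))
V(I, p) = 4/3 (V(I, p) = 1/((½)*(-1 - 2)/(-2)) = 1/((½)*(-½)*(-3)) = 1/(¾) = 4/3)
(-127 + 95)*V(-12, R) = (-127 + 95)*(4/3) = -32*4/3 = -128/3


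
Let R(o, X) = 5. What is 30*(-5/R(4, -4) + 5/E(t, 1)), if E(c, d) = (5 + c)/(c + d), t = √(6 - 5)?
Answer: 20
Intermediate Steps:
t = 1 (t = √1 = 1)
E(c, d) = (5 + c)/(c + d)
30*(-5/R(4, -4) + 5/E(t, 1)) = 30*(-5/5 + 5/(((5 + 1)/(1 + 1)))) = 30*(-5*⅕ + 5/((6/2))) = 30*(-1 + 5/(((½)*6))) = 30*(-1 + 5/3) = 30*(⅔) = 20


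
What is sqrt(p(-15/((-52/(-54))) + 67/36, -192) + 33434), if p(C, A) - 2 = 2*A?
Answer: 2*sqrt(8263) ≈ 181.80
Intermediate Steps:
p(C, A) = 2 + 2*A
sqrt(p(-15/((-52/(-54))) + 67/36, -192) + 33434) = sqrt((2 + 2*(-192)) + 33434) = sqrt((2 - 384) + 33434) = sqrt(-382 + 33434) = sqrt(33052) = 2*sqrt(8263)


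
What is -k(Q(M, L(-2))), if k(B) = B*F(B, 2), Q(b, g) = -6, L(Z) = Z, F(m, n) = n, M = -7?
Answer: 12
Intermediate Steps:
k(B) = 2*B (k(B) = B*2 = 2*B)
-k(Q(M, L(-2))) = -2*(-6) = -1*(-12) = 12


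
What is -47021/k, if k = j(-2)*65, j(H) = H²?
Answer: -3617/20 ≈ -180.85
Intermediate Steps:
k = 260 (k = (-2)²*65 = 4*65 = 260)
-47021/k = -47021/260 = -47021*1/260 = -3617/20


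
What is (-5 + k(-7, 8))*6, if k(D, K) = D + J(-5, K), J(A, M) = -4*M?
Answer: -264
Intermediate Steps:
k(D, K) = D - 4*K
(-5 + k(-7, 8))*6 = (-5 + (-7 - 4*8))*6 = (-5 + (-7 - 32))*6 = (-5 - 39)*6 = -44*6 = -264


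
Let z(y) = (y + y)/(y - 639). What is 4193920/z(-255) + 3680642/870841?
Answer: 108836739675170/14804297 ≈ 7.3517e+6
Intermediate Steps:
z(y) = 2*y/(-639 + y) (z(y) = (2*y)/(-639 + y) = 2*y/(-639 + y))
4193920/z(-255) + 3680642/870841 = 4193920/((2*(-255)/(-639 - 255))) + 3680642/870841 = 4193920/((2*(-255)/(-894))) + 3680642*(1/870841) = 4193920/((2*(-255)*(-1/894))) + 3680642/870841 = 4193920/(85/149) + 3680642/870841 = 4193920*(149/85) + 3680642/870841 = 124978816/17 + 3680642/870841 = 108836739675170/14804297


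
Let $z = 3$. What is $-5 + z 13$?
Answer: $34$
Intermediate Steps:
$-5 + z 13 = -5 + 3 \cdot 13 = -5 + 39 = 34$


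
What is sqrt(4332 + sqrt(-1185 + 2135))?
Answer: sqrt(4332 + 5*sqrt(38)) ≈ 66.052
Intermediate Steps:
sqrt(4332 + sqrt(-1185 + 2135)) = sqrt(4332 + sqrt(950)) = sqrt(4332 + 5*sqrt(38))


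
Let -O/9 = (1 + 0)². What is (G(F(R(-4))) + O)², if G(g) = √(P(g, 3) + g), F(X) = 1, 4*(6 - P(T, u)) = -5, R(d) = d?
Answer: (18 - √33)²/4 ≈ 37.549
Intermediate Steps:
P(T, u) = 29/4 (P(T, u) = 6 - ¼*(-5) = 6 + 5/4 = 29/4)
G(g) = √(29/4 + g)
O = -9 (O = -9*(1 + 0)² = -9*1² = -9*1 = -9)
(G(F(R(-4))) + O)² = (√(29 + 4*1)/2 - 9)² = (√(29 + 4)/2 - 9)² = (√33/2 - 9)² = (-9 + √33/2)²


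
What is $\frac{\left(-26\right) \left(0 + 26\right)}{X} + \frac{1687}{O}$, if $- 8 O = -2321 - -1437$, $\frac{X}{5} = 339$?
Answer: $\frac{5569534}{374595} \approx 14.868$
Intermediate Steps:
$X = 1695$ ($X = 5 \cdot 339 = 1695$)
$O = \frac{221}{2}$ ($O = - \frac{-2321 - -1437}{8} = - \frac{-2321 + 1437}{8} = \left(- \frac{1}{8}\right) \left(-884\right) = \frac{221}{2} \approx 110.5$)
$\frac{\left(-26\right) \left(0 + 26\right)}{X} + \frac{1687}{O} = \frac{\left(-26\right) \left(0 + 26\right)}{1695} + \frac{1687}{\frac{221}{2}} = \left(-26\right) 26 \cdot \frac{1}{1695} + 1687 \cdot \frac{2}{221} = \left(-676\right) \frac{1}{1695} + \frac{3374}{221} = - \frac{676}{1695} + \frac{3374}{221} = \frac{5569534}{374595}$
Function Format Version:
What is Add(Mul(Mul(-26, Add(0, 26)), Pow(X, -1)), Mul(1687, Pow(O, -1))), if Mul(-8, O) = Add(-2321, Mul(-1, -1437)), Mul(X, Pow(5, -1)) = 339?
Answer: Rational(5569534, 374595) ≈ 14.868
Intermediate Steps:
X = 1695 (X = Mul(5, 339) = 1695)
O = Rational(221, 2) (O = Mul(Rational(-1, 8), Add(-2321, Mul(-1, -1437))) = Mul(Rational(-1, 8), Add(-2321, 1437)) = Mul(Rational(-1, 8), -884) = Rational(221, 2) ≈ 110.50)
Add(Mul(Mul(-26, Add(0, 26)), Pow(X, -1)), Mul(1687, Pow(O, -1))) = Add(Mul(Mul(-26, Add(0, 26)), Pow(1695, -1)), Mul(1687, Pow(Rational(221, 2), -1))) = Add(Mul(Mul(-26, 26), Rational(1, 1695)), Mul(1687, Rational(2, 221))) = Add(Mul(-676, Rational(1, 1695)), Rational(3374, 221)) = Add(Rational(-676, 1695), Rational(3374, 221)) = Rational(5569534, 374595)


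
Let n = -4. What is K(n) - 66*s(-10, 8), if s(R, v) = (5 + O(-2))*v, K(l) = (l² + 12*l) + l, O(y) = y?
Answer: -1620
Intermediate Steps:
K(l) = l² + 13*l
s(R, v) = 3*v (s(R, v) = (5 - 2)*v = 3*v)
K(n) - 66*s(-10, 8) = -4*(13 - 4) - 198*8 = -4*9 - 66*24 = -36 - 1584 = -1620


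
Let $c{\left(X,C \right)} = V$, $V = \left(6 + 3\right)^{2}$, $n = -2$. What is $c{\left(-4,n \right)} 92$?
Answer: $7452$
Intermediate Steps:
$V = 81$ ($V = 9^{2} = 81$)
$c{\left(X,C \right)} = 81$
$c{\left(-4,n \right)} 92 = 81 \cdot 92 = 7452$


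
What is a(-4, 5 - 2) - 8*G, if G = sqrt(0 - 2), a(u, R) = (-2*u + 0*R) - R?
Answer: 5 - 8*I*sqrt(2) ≈ 5.0 - 11.314*I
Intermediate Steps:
a(u, R) = -R - 2*u (a(u, R) = (-2*u + 0) - R = -2*u - R = -R - 2*u)
G = I*sqrt(2) (G = sqrt(-2) = I*sqrt(2) ≈ 1.4142*I)
a(-4, 5 - 2) - 8*G = (-(5 - 2) - 2*(-4)) - 8*I*sqrt(2) = (-1*3 + 8) - 8*I*sqrt(2) = (-3 + 8) - 8*I*sqrt(2) = 5 - 8*I*sqrt(2)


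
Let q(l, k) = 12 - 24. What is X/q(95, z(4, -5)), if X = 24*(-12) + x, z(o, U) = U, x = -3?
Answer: 97/4 ≈ 24.250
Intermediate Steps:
q(l, k) = -12
X = -291 (X = 24*(-12) - 3 = -288 - 3 = -291)
X/q(95, z(4, -5)) = -291/(-12) = -291*(-1/12) = 97/4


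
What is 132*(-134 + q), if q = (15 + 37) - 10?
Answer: -12144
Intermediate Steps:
q = 42 (q = 52 - 10 = 42)
132*(-134 + q) = 132*(-134 + 42) = 132*(-92) = -12144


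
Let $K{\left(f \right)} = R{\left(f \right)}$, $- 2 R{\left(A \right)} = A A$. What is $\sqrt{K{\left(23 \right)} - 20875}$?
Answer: $\frac{i \sqrt{84558}}{2} \approx 145.39 i$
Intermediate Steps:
$R{\left(A \right)} = - \frac{A^{2}}{2}$ ($R{\left(A \right)} = - \frac{A A}{2} = - \frac{A^{2}}{2}$)
$K{\left(f \right)} = - \frac{f^{2}}{2}$
$\sqrt{K{\left(23 \right)} - 20875} = \sqrt{- \frac{23^{2}}{2} - 20875} = \sqrt{\left(- \frac{1}{2}\right) 529 - 20875} = \sqrt{- \frac{529}{2} - 20875} = \sqrt{- \frac{42279}{2}} = \frac{i \sqrt{84558}}{2}$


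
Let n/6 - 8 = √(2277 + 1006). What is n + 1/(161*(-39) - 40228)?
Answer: 2232335/46507 + 42*√67 ≈ 391.78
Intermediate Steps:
n = 48 + 42*√67 (n = 48 + 6*√(2277 + 1006) = 48 + 6*√3283 = 48 + 6*(7*√67) = 48 + 42*√67 ≈ 391.78)
n + 1/(161*(-39) - 40228) = (48 + 42*√67) + 1/(161*(-39) - 40228) = (48 + 42*√67) + 1/(-6279 - 40228) = (48 + 42*√67) + 1/(-46507) = (48 + 42*√67) - 1/46507 = 2232335/46507 + 42*√67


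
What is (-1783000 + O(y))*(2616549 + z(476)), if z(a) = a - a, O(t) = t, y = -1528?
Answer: -4669304953872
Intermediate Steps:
z(a) = 0
(-1783000 + O(y))*(2616549 + z(476)) = (-1783000 - 1528)*(2616549 + 0) = -1784528*2616549 = -4669304953872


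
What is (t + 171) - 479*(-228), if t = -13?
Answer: 109370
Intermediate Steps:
(t + 171) - 479*(-228) = (-13 + 171) - 479*(-228) = 158 + 109212 = 109370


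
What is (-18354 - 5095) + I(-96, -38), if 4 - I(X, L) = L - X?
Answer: -23503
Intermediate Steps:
I(X, L) = 4 + X - L (I(X, L) = 4 - (L - X) = 4 + (X - L) = 4 + X - L)
(-18354 - 5095) + I(-96, -38) = (-18354 - 5095) + (4 - 96 - 1*(-38)) = -23449 + (4 - 96 + 38) = -23449 - 54 = -23503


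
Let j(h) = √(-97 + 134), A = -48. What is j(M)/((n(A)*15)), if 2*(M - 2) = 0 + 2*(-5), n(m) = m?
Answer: -√37/720 ≈ -0.0084483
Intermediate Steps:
M = -3 (M = 2 + (0 + 2*(-5))/2 = 2 + (0 - 10)/2 = 2 + (½)*(-10) = 2 - 5 = -3)
j(h) = √37
j(M)/((n(A)*15)) = √37/((-48*15)) = √37/(-720) = √37*(-1/720) = -√37/720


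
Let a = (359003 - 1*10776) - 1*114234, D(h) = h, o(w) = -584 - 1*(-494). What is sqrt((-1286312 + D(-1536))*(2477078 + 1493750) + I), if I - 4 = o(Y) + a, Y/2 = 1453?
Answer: I*sqrt(5113822664237) ≈ 2.2614e+6*I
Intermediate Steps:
Y = 2906 (Y = 2*1453 = 2906)
o(w) = -90 (o(w) = -584 + 494 = -90)
a = 233993 (a = (359003 - 10776) - 114234 = 348227 - 114234 = 233993)
I = 233907 (I = 4 + (-90 + 233993) = 4 + 233903 = 233907)
sqrt((-1286312 + D(-1536))*(2477078 + 1493750) + I) = sqrt((-1286312 - 1536)*(2477078 + 1493750) + 233907) = sqrt(-1287848*3970828 + 233907) = sqrt(-5113822898144 + 233907) = sqrt(-5113822664237) = I*sqrt(5113822664237)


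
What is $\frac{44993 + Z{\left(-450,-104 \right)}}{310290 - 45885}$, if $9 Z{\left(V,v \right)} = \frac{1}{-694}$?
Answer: $\frac{281026277}{1651473630} \approx 0.17017$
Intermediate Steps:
$Z{\left(V,v \right)} = - \frac{1}{6246}$ ($Z{\left(V,v \right)} = \frac{1}{9 \left(-694\right)} = \frac{1}{9} \left(- \frac{1}{694}\right) = - \frac{1}{6246}$)
$\frac{44993 + Z{\left(-450,-104 \right)}}{310290 - 45885} = \frac{44993 - \frac{1}{6246}}{310290 - 45885} = \frac{281026277}{6246 \cdot 264405} = \frac{281026277}{6246} \cdot \frac{1}{264405} = \frac{281026277}{1651473630}$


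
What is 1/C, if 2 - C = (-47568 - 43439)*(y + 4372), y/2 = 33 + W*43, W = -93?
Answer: -1/323984918 ≈ -3.0866e-9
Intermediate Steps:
y = -7932 (y = 2*(33 - 93*43) = 2*(33 - 3999) = 2*(-3966) = -7932)
C = -323984918 (C = 2 - (-47568 - 43439)*(-7932 + 4372) = 2 - (-91007)*(-3560) = 2 - 1*323984920 = 2 - 323984920 = -323984918)
1/C = 1/(-323984918) = -1/323984918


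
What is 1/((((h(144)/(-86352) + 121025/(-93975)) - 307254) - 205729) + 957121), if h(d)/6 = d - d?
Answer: 3759/1669509901 ≈ 2.2516e-6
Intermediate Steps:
h(d) = 0 (h(d) = 6*(d - d) = 6*0 = 0)
1/((((h(144)/(-86352) + 121025/(-93975)) - 307254) - 205729) + 957121) = 1/((((0/(-86352) + 121025/(-93975)) - 307254) - 205729) + 957121) = 1/((((0*(-1/86352) + 121025*(-1/93975)) - 307254) - 205729) + 957121) = 1/((((0 - 4841/3759) - 307254) - 205729) + 957121) = 1/(((-4841/3759 - 307254) - 205729) + 957121) = 1/((-1154972627/3759 - 205729) + 957121) = 1/(-1928307938/3759 + 957121) = 1/(1669509901/3759) = 3759/1669509901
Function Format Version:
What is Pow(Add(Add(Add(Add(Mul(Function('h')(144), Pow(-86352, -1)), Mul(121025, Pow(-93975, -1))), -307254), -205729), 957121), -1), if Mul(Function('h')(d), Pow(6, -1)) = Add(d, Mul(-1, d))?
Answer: Rational(3759, 1669509901) ≈ 2.2516e-6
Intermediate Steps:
Function('h')(d) = 0 (Function('h')(d) = Mul(6, Add(d, Mul(-1, d))) = Mul(6, 0) = 0)
Pow(Add(Add(Add(Add(Mul(Function('h')(144), Pow(-86352, -1)), Mul(121025, Pow(-93975, -1))), -307254), -205729), 957121), -1) = Pow(Add(Add(Add(Add(Mul(0, Pow(-86352, -1)), Mul(121025, Pow(-93975, -1))), -307254), -205729), 957121), -1) = Pow(Add(Add(Add(Add(Mul(0, Rational(-1, 86352)), Mul(121025, Rational(-1, 93975))), -307254), -205729), 957121), -1) = Pow(Add(Add(Add(Add(0, Rational(-4841, 3759)), -307254), -205729), 957121), -1) = Pow(Add(Add(Add(Rational(-4841, 3759), -307254), -205729), 957121), -1) = Pow(Add(Add(Rational(-1154972627, 3759), -205729), 957121), -1) = Pow(Add(Rational(-1928307938, 3759), 957121), -1) = Pow(Rational(1669509901, 3759), -1) = Rational(3759, 1669509901)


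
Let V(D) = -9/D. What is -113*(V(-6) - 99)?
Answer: 22035/2 ≈ 11018.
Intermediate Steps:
-113*(V(-6) - 99) = -113*(-9/(-6) - 99) = -113*(-9*(-⅙) - 99) = -113*(3/2 - 99) = -113*(-195/2) = 22035/2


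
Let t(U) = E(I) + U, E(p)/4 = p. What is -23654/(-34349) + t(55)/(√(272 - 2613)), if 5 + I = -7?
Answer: 23654/34349 - 7*I*√2341/2341 ≈ 0.68864 - 0.14468*I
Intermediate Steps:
I = -12 (I = -5 - 7 = -12)
E(p) = 4*p
t(U) = -48 + U (t(U) = 4*(-12) + U = -48 + U)
-23654/(-34349) + t(55)/(√(272 - 2613)) = -23654/(-34349) + (-48 + 55)/(√(272 - 2613)) = -23654*(-1/34349) + 7/(√(-2341)) = 23654/34349 + 7/((I*√2341)) = 23654/34349 + 7*(-I*√2341/2341) = 23654/34349 - 7*I*√2341/2341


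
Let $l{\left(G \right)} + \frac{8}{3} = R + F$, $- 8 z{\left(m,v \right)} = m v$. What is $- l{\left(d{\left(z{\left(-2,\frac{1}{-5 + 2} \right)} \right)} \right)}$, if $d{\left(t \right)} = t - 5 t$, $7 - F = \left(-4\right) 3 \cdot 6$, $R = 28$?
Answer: $- \frac{313}{3} \approx -104.33$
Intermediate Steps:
$F = 79$ ($F = 7 - \left(-4\right) 3 \cdot 6 = 7 - \left(-12\right) 6 = 7 - -72 = 7 + 72 = 79$)
$z{\left(m,v \right)} = - \frac{m v}{8}$
$d{\left(t \right)} = - 4 t$
$l{\left(G \right)} = \frac{313}{3}$ ($l{\left(G \right)} = - \frac{8}{3} + \left(28 + 79\right) = - \frac{8}{3} + 107 = \frac{313}{3}$)
$- l{\left(d{\left(z{\left(-2,\frac{1}{-5 + 2} \right)} \right)} \right)} = \left(-1\right) \frac{313}{3} = - \frac{313}{3}$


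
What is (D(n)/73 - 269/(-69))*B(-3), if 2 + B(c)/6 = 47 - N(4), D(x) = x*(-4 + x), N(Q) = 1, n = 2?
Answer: 1703768/1679 ≈ 1014.8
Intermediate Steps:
B(c) = 264 (B(c) = -12 + 6*(47 - 1*1) = -12 + 6*(47 - 1) = -12 + 6*46 = -12 + 276 = 264)
(D(n)/73 - 269/(-69))*B(-3) = ((2*(-4 + 2))/73 - 269/(-69))*264 = ((2*(-2))*(1/73) - 269*(-1/69))*264 = (-4*1/73 + 269/69)*264 = (-4/73 + 269/69)*264 = (19361/5037)*264 = 1703768/1679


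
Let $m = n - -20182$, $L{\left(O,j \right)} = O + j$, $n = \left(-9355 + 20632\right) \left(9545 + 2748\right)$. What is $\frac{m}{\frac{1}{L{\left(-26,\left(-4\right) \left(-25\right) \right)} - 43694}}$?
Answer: $-6047840721660$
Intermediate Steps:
$n = 138628161$ ($n = 11277 \cdot 12293 = 138628161$)
$m = 138648343$ ($m = 138628161 - -20182 = 138628161 + 20182 = 138648343$)
$\frac{m}{\frac{1}{L{\left(-26,\left(-4\right) \left(-25\right) \right)} - 43694}} = \frac{138648343}{\frac{1}{\left(-26 - -100\right) - 43694}} = \frac{138648343}{\frac{1}{\left(-26 + 100\right) - 43694}} = \frac{138648343}{\frac{1}{74 - 43694}} = \frac{138648343}{\frac{1}{-43620}} = \frac{138648343}{- \frac{1}{43620}} = 138648343 \left(-43620\right) = -6047840721660$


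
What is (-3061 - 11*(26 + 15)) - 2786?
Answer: -6298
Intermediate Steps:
(-3061 - 11*(26 + 15)) - 2786 = (-3061 - 11*41) - 2786 = (-3061 - 451) - 2786 = -3512 - 2786 = -6298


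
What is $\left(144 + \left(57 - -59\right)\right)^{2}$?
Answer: $67600$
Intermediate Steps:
$\left(144 + \left(57 - -59\right)\right)^{2} = \left(144 + \left(57 + 59\right)\right)^{2} = \left(144 + 116\right)^{2} = 260^{2} = 67600$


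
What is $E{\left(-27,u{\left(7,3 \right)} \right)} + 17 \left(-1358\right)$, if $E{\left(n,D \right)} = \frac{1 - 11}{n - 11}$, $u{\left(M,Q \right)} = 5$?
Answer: $- \frac{438629}{19} \approx -23086.0$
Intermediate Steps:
$E{\left(n,D \right)} = - \frac{10}{-11 + n}$
$E{\left(-27,u{\left(7,3 \right)} \right)} + 17 \left(-1358\right) = - \frac{10}{-11 - 27} + 17 \left(-1358\right) = - \frac{10}{-38} - 23086 = \left(-10\right) \left(- \frac{1}{38}\right) - 23086 = \frac{5}{19} - 23086 = - \frac{438629}{19}$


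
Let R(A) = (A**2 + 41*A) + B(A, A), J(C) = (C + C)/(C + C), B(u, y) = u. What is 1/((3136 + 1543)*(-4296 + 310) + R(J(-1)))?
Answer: -1/18650451 ≈ -5.3618e-8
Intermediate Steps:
J(C) = 1 (J(C) = (2*C)/((2*C)) = (2*C)*(1/(2*C)) = 1)
R(A) = A**2 + 42*A (R(A) = (A**2 + 41*A) + A = A**2 + 42*A)
1/((3136 + 1543)*(-4296 + 310) + R(J(-1))) = 1/((3136 + 1543)*(-4296 + 310) + 1*(42 + 1)) = 1/(4679*(-3986) + 1*43) = 1/(-18650494 + 43) = 1/(-18650451) = -1/18650451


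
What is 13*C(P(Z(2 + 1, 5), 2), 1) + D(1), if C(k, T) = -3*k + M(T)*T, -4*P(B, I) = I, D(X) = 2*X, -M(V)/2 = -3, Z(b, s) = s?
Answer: 199/2 ≈ 99.500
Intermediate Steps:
M(V) = 6 (M(V) = -2*(-3) = 6)
P(B, I) = -I/4
C(k, T) = -3*k + 6*T
13*C(P(Z(2 + 1, 5), 2), 1) + D(1) = 13*(-(-3)*2/4 + 6*1) + 2*1 = 13*(-3*(-1/2) + 6) + 2 = 13*(3/2 + 6) + 2 = 13*(15/2) + 2 = 195/2 + 2 = 199/2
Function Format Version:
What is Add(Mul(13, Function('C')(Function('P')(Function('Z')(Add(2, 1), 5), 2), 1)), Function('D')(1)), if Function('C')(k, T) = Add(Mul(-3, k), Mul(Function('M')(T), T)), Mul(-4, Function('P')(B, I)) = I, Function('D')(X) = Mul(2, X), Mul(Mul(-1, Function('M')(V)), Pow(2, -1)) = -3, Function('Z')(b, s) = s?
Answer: Rational(199, 2) ≈ 99.500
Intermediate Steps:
Function('M')(V) = 6 (Function('M')(V) = Mul(-2, -3) = 6)
Function('P')(B, I) = Mul(Rational(-1, 4), I)
Function('C')(k, T) = Add(Mul(-3, k), Mul(6, T))
Add(Mul(13, Function('C')(Function('P')(Function('Z')(Add(2, 1), 5), 2), 1)), Function('D')(1)) = Add(Mul(13, Add(Mul(-3, Mul(Rational(-1, 4), 2)), Mul(6, 1))), Mul(2, 1)) = Add(Mul(13, Add(Mul(-3, Rational(-1, 2)), 6)), 2) = Add(Mul(13, Add(Rational(3, 2), 6)), 2) = Add(Mul(13, Rational(15, 2)), 2) = Add(Rational(195, 2), 2) = Rational(199, 2)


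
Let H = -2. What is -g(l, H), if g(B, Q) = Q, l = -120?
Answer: 2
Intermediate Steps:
-g(l, H) = -1*(-2) = 2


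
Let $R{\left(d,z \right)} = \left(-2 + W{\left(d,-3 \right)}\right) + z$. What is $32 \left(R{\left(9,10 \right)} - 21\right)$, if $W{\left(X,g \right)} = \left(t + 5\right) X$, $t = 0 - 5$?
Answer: $-416$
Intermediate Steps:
$t = -5$ ($t = 0 - 5 = -5$)
$W{\left(X,g \right)} = 0$ ($W{\left(X,g \right)} = \left(-5 + 5\right) X = 0 X = 0$)
$R{\left(d,z \right)} = -2 + z$ ($R{\left(d,z \right)} = \left(-2 + 0\right) + z = -2 + z$)
$32 \left(R{\left(9,10 \right)} - 21\right) = 32 \left(\left(-2 + 10\right) - 21\right) = 32 \left(8 - 21\right) = 32 \left(-13\right) = -416$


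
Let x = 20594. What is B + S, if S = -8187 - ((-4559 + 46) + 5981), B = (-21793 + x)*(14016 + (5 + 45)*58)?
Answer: -20291939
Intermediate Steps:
B = -20282284 (B = (-21793 + 20594)*(14016 + (5 + 45)*58) = -1199*(14016 + 50*58) = -1199*(14016 + 2900) = -1199*16916 = -20282284)
S = -9655 (S = -8187 - (-4513 + 5981) = -8187 - 1*1468 = -8187 - 1468 = -9655)
B + S = -20282284 - 9655 = -20291939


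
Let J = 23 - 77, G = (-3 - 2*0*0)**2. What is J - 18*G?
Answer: -216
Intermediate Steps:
G = 9 (G = (-3 + 0*0)**2 = (-3 + 0)**2 = (-3)**2 = 9)
J = -54
J - 18*G = -54 - 18*9 = -54 - 162 = -216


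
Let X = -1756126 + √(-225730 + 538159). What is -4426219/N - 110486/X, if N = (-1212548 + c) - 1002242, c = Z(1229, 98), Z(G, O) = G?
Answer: 2011407759919580327/975224843223296681 + 110486*√312429/3083978215447 ≈ 2.0625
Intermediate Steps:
c = 1229
X = -1756126 + √312429 ≈ -1.7556e+6
N = -2213561 (N = (-1212548 + 1229) - 1002242 = -1211319 - 1002242 = -2213561)
-4426219/N - 110486/X = -4426219/(-2213561) - 110486/(-1756126 + √312429) = -4426219*(-1/2213561) - 110486/(-1756126 + √312429) = 632317/316223 - 110486/(-1756126 + √312429)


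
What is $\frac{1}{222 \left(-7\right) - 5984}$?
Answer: $- \frac{1}{7538} \approx -0.00013266$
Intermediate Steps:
$\frac{1}{222 \left(-7\right) - 5984} = \frac{1}{-1554 - 5984} = \frac{1}{-7538} = - \frac{1}{7538}$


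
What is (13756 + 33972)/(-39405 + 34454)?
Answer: -47728/4951 ≈ -9.6401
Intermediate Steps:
(13756 + 33972)/(-39405 + 34454) = 47728/(-4951) = 47728*(-1/4951) = -47728/4951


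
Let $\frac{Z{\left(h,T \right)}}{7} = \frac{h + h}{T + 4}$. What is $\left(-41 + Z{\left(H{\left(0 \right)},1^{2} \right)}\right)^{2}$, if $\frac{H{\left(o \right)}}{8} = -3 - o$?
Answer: $\frac{292681}{25} \approx 11707.0$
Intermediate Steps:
$H{\left(o \right)} = -24 - 8 o$ ($H{\left(o \right)} = 8 \left(-3 - o\right) = -24 - 8 o$)
$Z{\left(h,T \right)} = \frac{14 h}{4 + T}$ ($Z{\left(h,T \right)} = 7 \frac{h + h}{T + 4} = 7 \frac{2 h}{4 + T} = \frac{14 h}{4 + T}$)
$\left(-41 + Z{\left(H{\left(0 \right)},1^{2} \right)}\right)^{2} = \left(-41 + \frac{14 \left(-24 - 0\right)}{4 + 1^{2}}\right)^{2} = \left(-41 + \frac{14 \left(-24 + 0\right)}{4 + 1}\right)^{2} = \left(-41 + 14 \left(-24\right) \frac{1}{5}\right)^{2} = \left(-41 - \frac{336}{5}\right)^{2} = \left(- \frac{541}{5}\right)^{2} = \frac{292681}{25}$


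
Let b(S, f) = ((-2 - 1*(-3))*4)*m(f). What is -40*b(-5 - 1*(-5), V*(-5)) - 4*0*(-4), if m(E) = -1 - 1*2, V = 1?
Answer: 480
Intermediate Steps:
m(E) = -3 (m(E) = -1 - 2 = -3)
b(S, f) = -12 (b(S, f) = ((-2 - 1*(-3))*4)*(-3) = ((-2 + 3)*4)*(-3) = (1*4)*(-3) = 4*(-3) = -12)
-40*b(-5 - 1*(-5), V*(-5)) - 4*0*(-4) = -40*(-12) - 4*0*(-4) = 480 + 0*(-4) = 480 + 0 = 480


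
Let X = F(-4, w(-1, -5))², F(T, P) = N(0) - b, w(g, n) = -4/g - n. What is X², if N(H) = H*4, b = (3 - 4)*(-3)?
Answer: 81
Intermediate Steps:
b = 3 (b = -1*(-3) = 3)
N(H) = 4*H
w(g, n) = -n - 4/g
F(T, P) = -3 (F(T, P) = 4*0 - 1*3 = 0 - 3 = -3)
X = 9 (X = (-3)² = 9)
X² = 9² = 81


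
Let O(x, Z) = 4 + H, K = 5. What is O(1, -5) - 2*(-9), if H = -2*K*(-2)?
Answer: 42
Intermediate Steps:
H = 20 (H = -2*5*(-2) = -10*(-2) = 20)
O(x, Z) = 24 (O(x, Z) = 4 + 20 = 24)
O(1, -5) - 2*(-9) = 24 - 2*(-9) = 24 + 18 = 42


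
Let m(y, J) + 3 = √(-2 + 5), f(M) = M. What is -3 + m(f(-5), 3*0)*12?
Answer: -39 + 12*√3 ≈ -18.215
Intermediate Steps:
m(y, J) = -3 + √3 (m(y, J) = -3 + √(-2 + 5) = -3 + √3)
-3 + m(f(-5), 3*0)*12 = -3 + (-3 + √3)*12 = -3 + (-36 + 12*√3) = -39 + 12*√3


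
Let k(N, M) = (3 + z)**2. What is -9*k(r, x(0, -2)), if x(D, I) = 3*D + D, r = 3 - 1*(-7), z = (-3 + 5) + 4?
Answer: -729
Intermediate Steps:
z = 6 (z = 2 + 4 = 6)
r = 10 (r = 3 + 7 = 10)
x(D, I) = 4*D
k(N, M) = 81 (k(N, M) = (3 + 6)**2 = 9**2 = 81)
-9*k(r, x(0, -2)) = -9*81 = -729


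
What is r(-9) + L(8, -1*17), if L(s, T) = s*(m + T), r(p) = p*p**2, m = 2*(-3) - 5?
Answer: -953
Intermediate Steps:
m = -11 (m = -6 - 5 = -11)
r(p) = p**3
L(s, T) = s*(-11 + T)
r(-9) + L(8, -1*17) = (-9)**3 + 8*(-11 - 1*17) = -729 + 8*(-11 - 17) = -729 + 8*(-28) = -729 - 224 = -953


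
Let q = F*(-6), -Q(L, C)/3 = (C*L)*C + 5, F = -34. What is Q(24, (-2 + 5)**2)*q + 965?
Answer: -1191823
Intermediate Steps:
Q(L, C) = -15 - 3*L*C**2 (Q(L, C) = -3*((C*L)*C + 5) = -3*(L*C**2 + 5) = -3*(5 + L*C**2) = -15 - 3*L*C**2)
q = 204 (q = -34*(-6) = 204)
Q(24, (-2 + 5)**2)*q + 965 = (-15 - 3*24*((-2 + 5)**2)**2)*204 + 965 = (-15 - 3*24*(3**2)**2)*204 + 965 = (-15 - 3*24*9**2)*204 + 965 = (-15 - 3*24*81)*204 + 965 = (-15 - 5832)*204 + 965 = -5847*204 + 965 = -1192788 + 965 = -1191823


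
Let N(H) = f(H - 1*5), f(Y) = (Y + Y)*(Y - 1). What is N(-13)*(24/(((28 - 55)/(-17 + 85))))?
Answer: -41344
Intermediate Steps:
f(Y) = 2*Y*(-1 + Y) (f(Y) = (2*Y)*(-1 + Y) = 2*Y*(-1 + Y))
N(H) = 2*(-6 + H)*(-5 + H) (N(H) = 2*(H - 1*5)*(-1 + (H - 1*5)) = 2*(H - 5)*(-1 + (H - 5)) = 2*(-5 + H)*(-1 + (-5 + H)) = 2*(-5 + H)*(-6 + H) = 2*(-6 + H)*(-5 + H))
N(-13)*(24/(((28 - 55)/(-17 + 85)))) = (2*(-6 - 13)*(-5 - 13))*(24/(((28 - 55)/(-17 + 85)))) = (2*(-19)*(-18))*(24/((-27/68))) = 684*(24/((-27*1/68))) = 684*(24/(-27/68)) = 684*(24*(-68/27)) = 684*(-544/9) = -41344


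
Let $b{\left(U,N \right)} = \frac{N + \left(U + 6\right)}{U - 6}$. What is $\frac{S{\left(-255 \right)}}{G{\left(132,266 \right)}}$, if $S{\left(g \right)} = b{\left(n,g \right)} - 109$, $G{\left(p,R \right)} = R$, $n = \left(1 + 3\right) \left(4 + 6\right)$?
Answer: $- \frac{3915}{9044} \approx -0.43288$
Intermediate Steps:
$n = 40$ ($n = 4 \cdot 10 = 40$)
$b{\left(U,N \right)} = \frac{6 + N + U}{-6 + U}$ ($b{\left(U,N \right)} = \frac{N + \left(6 + U\right)}{-6 + U} = \frac{6 + N + U}{-6 + U}$)
$S{\left(g \right)} = - \frac{1830}{17} + \frac{g}{34}$ ($S{\left(g \right)} = \frac{6 + g + 40}{-6 + 40} - 109 = \frac{46 + g}{34} - 109 = \left(\frac{23}{17} + \frac{g}{34}\right) - 109 = - \frac{1830}{17} + \frac{g}{34}$)
$\frac{S{\left(-255 \right)}}{G{\left(132,266 \right)}} = \frac{- \frac{1830}{17} + \frac{1}{34} \left(-255\right)}{266} = \left(- \frac{1830}{17} - \frac{15}{2}\right) \frac{1}{266} = \left(- \frac{3915}{34}\right) \frac{1}{266} = - \frac{3915}{9044}$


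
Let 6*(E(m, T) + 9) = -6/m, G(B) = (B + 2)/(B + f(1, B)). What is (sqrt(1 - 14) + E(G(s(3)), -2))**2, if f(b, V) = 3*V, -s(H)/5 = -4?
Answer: 17748/121 - 278*I*sqrt(13)/11 ≈ 146.68 - 91.122*I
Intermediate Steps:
s(H) = 20 (s(H) = -5*(-4) = 20)
G(B) = (2 + B)/(4*B) (G(B) = (B + 2)/(B + 3*B) = (2 + B)/((4*B)) = (2 + B)*(1/(4*B)) = (2 + B)/(4*B))
E(m, T) = -9 - 1/m (E(m, T) = -9 + (-6/m)/6 = -9 - 1/m)
(sqrt(1 - 14) + E(G(s(3)), -2))**2 = (sqrt(1 - 14) + (-9 - 1/((1/4)*(2 + 20)/20)))**2 = (sqrt(-13) + (-9 - 1/((1/4)*(1/20)*22)))**2 = (I*sqrt(13) + (-9 - 1/11/40))**2 = (I*sqrt(13) + (-9 - 1*40/11))**2 = (I*sqrt(13) + (-9 - 40/11))**2 = (I*sqrt(13) - 139/11)**2 = (-139/11 + I*sqrt(13))**2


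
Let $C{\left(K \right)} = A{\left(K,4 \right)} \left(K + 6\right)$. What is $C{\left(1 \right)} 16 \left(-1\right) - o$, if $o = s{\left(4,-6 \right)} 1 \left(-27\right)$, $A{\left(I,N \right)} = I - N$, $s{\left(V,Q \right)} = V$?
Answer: $444$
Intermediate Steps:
$C{\left(K \right)} = \left(-4 + K\right) \left(6 + K\right)$ ($C{\left(K \right)} = \left(K - 4\right) \left(K + 6\right) = \left(K - 4\right) \left(6 + K\right) = \left(-4 + K\right) \left(6 + K\right)$)
$o = -108$ ($o = 4 \cdot 1 \left(-27\right) = 4 \left(-27\right) = -108$)
$C{\left(1 \right)} 16 \left(-1\right) - o = \left(-4 + 1\right) \left(6 + 1\right) 16 \left(-1\right) - -108 = \left(-3\right) 7 \cdot 16 \left(-1\right) + 108 = \left(-21\right) 16 \left(-1\right) + 108 = \left(-336\right) \left(-1\right) + 108 = 336 + 108 = 444$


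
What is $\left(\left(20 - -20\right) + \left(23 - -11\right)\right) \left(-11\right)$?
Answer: $-814$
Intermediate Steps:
$\left(\left(20 - -20\right) + \left(23 - -11\right)\right) \left(-11\right) = \left(\left(20 + 20\right) + \left(23 + 11\right)\right) \left(-11\right) = \left(40 + 34\right) \left(-11\right) = 74 \left(-11\right) = -814$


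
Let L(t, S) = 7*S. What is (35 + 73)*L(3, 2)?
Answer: 1512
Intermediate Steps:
(35 + 73)*L(3, 2) = (35 + 73)*(7*2) = 108*14 = 1512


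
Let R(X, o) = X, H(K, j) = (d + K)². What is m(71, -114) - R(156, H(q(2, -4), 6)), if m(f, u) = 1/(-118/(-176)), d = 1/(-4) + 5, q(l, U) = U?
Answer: -9116/59 ≈ -154.51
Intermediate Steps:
d = 19/4 (d = 1*(-¼) + 5 = -¼ + 5 = 19/4 ≈ 4.7500)
H(K, j) = (19/4 + K)²
m(f, u) = 88/59 (m(f, u) = 1/(-118*(-1/176)) = 1/(59/88) = 88/59)
m(71, -114) - R(156, H(q(2, -4), 6)) = 88/59 - 1*156 = 88/59 - 156 = -9116/59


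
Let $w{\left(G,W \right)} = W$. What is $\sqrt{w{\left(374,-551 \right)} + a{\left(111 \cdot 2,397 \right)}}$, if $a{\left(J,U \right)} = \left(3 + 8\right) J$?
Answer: $\sqrt{1891} \approx 43.486$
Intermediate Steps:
$a{\left(J,U \right)} = 11 J$
$\sqrt{w{\left(374,-551 \right)} + a{\left(111 \cdot 2,397 \right)}} = \sqrt{-551 + 11 \cdot 111 \cdot 2} = \sqrt{-551 + 11 \cdot 222} = \sqrt{-551 + 2442} = \sqrt{1891}$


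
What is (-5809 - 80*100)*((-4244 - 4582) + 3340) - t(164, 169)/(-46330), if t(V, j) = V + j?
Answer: 3509783541753/46330 ≈ 7.5756e+7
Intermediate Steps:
(-5809 - 80*100)*((-4244 - 4582) + 3340) - t(164, 169)/(-46330) = (-5809 - 80*100)*((-4244 - 4582) + 3340) - (164 + 169)/(-46330) = (-5809 - 8000)*(-8826 + 3340) - 333*(-1)/46330 = -13809*(-5486) - 1*(-333/46330) = 75756174 + 333/46330 = 3509783541753/46330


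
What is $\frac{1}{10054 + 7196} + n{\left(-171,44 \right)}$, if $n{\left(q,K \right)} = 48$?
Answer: $\frac{828001}{17250} \approx 48.0$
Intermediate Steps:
$\frac{1}{10054 + 7196} + n{\left(-171,44 \right)} = \frac{1}{10054 + 7196} + 48 = \frac{1}{17250} + 48 = \frac{828001}{17250}$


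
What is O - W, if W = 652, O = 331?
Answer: -321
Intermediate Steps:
O - W = 331 - 1*652 = 331 - 652 = -321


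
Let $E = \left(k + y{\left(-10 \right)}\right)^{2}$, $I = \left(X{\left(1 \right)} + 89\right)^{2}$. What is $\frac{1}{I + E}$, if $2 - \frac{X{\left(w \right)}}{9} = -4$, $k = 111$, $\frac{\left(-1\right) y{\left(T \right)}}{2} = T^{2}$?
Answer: $\frac{1}{28370} \approx 3.5249 \cdot 10^{-5}$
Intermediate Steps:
$y{\left(T \right)} = - 2 T^{2}$
$X{\left(w \right)} = 54$ ($X{\left(w \right)} = 18 - -36 = 18 + 36 = 54$)
$I = 20449$ ($I = \left(54 + 89\right)^{2} = 143^{2} = 20449$)
$E = 7921$ ($E = \left(111 - 2 \left(-10\right)^{2}\right)^{2} = \left(111 - 200\right)^{2} = \left(-89\right)^{2} = 7921$)
$\frac{1}{I + E} = \frac{1}{20449 + 7921} = \frac{1}{28370}$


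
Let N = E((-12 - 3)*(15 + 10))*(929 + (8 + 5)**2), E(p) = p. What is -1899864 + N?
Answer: -2311614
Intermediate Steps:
N = -411750 (N = ((-12 - 3)*(15 + 10))*(929 + (8 + 5)**2) = (-15*25)*(929 + 13**2) = -375*(929 + 169) = -375*1098 = -411750)
-1899864 + N = -1899864 - 411750 = -2311614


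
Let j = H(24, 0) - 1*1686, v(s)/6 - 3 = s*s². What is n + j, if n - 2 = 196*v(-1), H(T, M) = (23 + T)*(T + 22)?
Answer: 2830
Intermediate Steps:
H(T, M) = (22 + T)*(23 + T) (H(T, M) = (23 + T)*(22 + T) = (22 + T)*(23 + T))
v(s) = 18 + 6*s³ (v(s) = 18 + 6*(s*s²) = 18 + 6*s³)
n = 2354 (n = 2 + 196*(18 + 6*(-1)³) = 2 + 196*(18 + 6*(-1)) = 2 + 196*(18 - 6) = 2 + 196*12 = 2 + 2352 = 2354)
j = 476 (j = (506 + 24² + 45*24) - 1*1686 = (506 + 576 + 1080) - 1686 = 2162 - 1686 = 476)
n + j = 2354 + 476 = 2830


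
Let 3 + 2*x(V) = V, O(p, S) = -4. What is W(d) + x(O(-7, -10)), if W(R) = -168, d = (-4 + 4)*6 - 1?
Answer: -343/2 ≈ -171.50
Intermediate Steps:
d = -1 (d = 0*6 - 1 = 0 - 1 = -1)
x(V) = -3/2 + V/2
W(d) + x(O(-7, -10)) = -168 + (-3/2 + (½)*(-4)) = -168 + (-3/2 - 2) = -168 - 7/2 = -343/2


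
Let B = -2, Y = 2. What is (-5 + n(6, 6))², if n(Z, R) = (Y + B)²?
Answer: 25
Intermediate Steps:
n(Z, R) = 0 (n(Z, R) = (2 - 2)² = 0² = 0)
(-5 + n(6, 6))² = (-5 + 0)² = (-5)² = 25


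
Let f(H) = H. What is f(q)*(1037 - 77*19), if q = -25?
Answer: 10650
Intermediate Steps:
f(q)*(1037 - 77*19) = -25*(1037 - 77*19) = -25*(1037 - 1463) = -25*(-426) = 10650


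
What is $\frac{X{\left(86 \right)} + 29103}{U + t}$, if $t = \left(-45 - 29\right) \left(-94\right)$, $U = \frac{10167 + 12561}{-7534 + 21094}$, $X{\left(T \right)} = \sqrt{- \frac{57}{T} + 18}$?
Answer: $\frac{16443195}{3931087} + \frac{565 \sqrt{128226}}{338073482} \approx 4.1835$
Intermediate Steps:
$X{\left(T \right)} = \sqrt{18 - \frac{57}{T}}$
$U = \frac{947}{565}$ ($U = \frac{22728}{13560} = 22728 \cdot \frac{1}{13560} = \frac{947}{565} \approx 1.6761$)
$t = 6956$ ($t = \left(-74\right) \left(-94\right) = 6956$)
$\frac{X{\left(86 \right)} + 29103}{U + t} = \frac{\sqrt{18 - \frac{57}{86}} + 29103}{\frac{947}{565} + 6956} = \frac{\sqrt{18 - \frac{57}{86}} + 29103}{\frac{3931087}{565}} = \left(\sqrt{18 - \frac{57}{86}} + 29103\right) \frac{565}{3931087} = \left(\sqrt{\frac{1491}{86}} + 29103\right) \frac{565}{3931087} = \left(\frac{\sqrt{128226}}{86} + 29103\right) \frac{565}{3931087} = \left(29103 + \frac{\sqrt{128226}}{86}\right) \frac{565}{3931087} = \frac{16443195}{3931087} + \frac{565 \sqrt{128226}}{338073482}$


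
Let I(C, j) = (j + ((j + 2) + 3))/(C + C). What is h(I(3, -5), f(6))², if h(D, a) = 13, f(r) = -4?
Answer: 169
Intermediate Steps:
I(C, j) = (5 + 2*j)/(2*C) (I(C, j) = (j + ((2 + j) + 3))/((2*C)) = (j + (5 + j))*(1/(2*C)) = (5 + 2*j)*(1/(2*C)) = (5 + 2*j)/(2*C))
h(I(3, -5), f(6))² = 13² = 169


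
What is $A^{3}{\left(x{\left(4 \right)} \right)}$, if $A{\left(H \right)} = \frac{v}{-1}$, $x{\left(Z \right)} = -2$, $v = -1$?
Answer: $1$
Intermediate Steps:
$A{\left(H \right)} = 1$ ($A{\left(H \right)} = - \frac{1}{-1} = \left(-1\right) \left(-1\right) = 1$)
$A^{3}{\left(x{\left(4 \right)} \right)} = 1^{3} = 1$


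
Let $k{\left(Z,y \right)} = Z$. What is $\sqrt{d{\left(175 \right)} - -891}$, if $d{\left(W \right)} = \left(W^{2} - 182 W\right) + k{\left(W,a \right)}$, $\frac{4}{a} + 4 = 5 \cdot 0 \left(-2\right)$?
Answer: $i \sqrt{159} \approx 12.61 i$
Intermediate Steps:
$a = -1$ ($a = \frac{4}{-4 + 5 \cdot 0 \left(-2\right)} = \frac{4}{-4 + 0 \left(-2\right)} = \frac{4}{-4 + 0} = \frac{4}{-4} = 4 \left(- \frac{1}{4}\right) = -1$)
$d{\left(W \right)} = W^{2} - 181 W$ ($d{\left(W \right)} = \left(W^{2} - 182 W\right) + W = W^{2} - 181 W$)
$\sqrt{d{\left(175 \right)} - -891} = \sqrt{175 \left(-181 + 175\right) - -891} = \sqrt{175 \left(-6\right) + \left(-9661 + 10552\right)} = \sqrt{-1050 + 891} = \sqrt{-159} = i \sqrt{159}$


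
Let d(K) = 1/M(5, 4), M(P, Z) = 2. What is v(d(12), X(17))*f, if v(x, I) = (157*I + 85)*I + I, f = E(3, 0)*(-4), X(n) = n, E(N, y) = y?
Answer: 0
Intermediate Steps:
d(K) = ½ (d(K) = 1/2 = ½)
f = 0 (f = 0*(-4) = 0)
v(x, I) = I + I*(85 + 157*I) (v(x, I) = (85 + 157*I)*I + I = I*(85 + 157*I) + I = I + I*(85 + 157*I))
v(d(12), X(17))*f = (17*(86 + 157*17))*0 = (17*(86 + 2669))*0 = (17*2755)*0 = 46835*0 = 0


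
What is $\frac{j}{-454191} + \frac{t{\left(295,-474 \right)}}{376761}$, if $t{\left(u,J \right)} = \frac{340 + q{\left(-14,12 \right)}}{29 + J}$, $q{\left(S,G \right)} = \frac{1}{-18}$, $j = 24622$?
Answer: $- \frac{24769473341383}{456894285787170} \approx -0.054213$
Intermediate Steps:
$q{\left(S,G \right)} = - \frac{1}{18}$
$t{\left(u,J \right)} = \frac{6119}{18 \left(29 + J\right)}$ ($t{\left(u,J \right)} = \frac{340 - \frac{1}{18}}{29 + J} = \frac{6119}{18 \left(29 + J\right)}$)
$\frac{j}{-454191} + \frac{t{\left(295,-474 \right)}}{376761} = \frac{24622}{-454191} + \frac{\frac{6119}{18} \frac{1}{29 - 474}}{376761} = 24622 \left(- \frac{1}{454191}\right) + \frac{6119}{18 \left(-445\right)} \frac{1}{376761} = - \frac{24622}{454191} + \frac{6119}{18} \left(- \frac{1}{445}\right) \frac{1}{376761} = - \frac{24622}{454191} - \frac{6119}{3017855610} = - \frac{24769473341383}{456894285787170}$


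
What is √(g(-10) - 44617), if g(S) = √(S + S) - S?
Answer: √(-44607 + 2*I*√5) ≈ 0.011 + 211.2*I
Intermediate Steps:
g(S) = -S + √2*√S (g(S) = √(2*S) - S = √2*√S - S = -S + √2*√S)
√(g(-10) - 44617) = √((-1*(-10) + √2*√(-10)) - 44617) = √((10 + √2*(I*√10)) - 44617) = √((10 + 2*I*√5) - 44617) = √(-44607 + 2*I*√5)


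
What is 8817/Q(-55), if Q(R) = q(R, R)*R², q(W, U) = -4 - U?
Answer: 2939/51425 ≈ 0.057151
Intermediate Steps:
Q(R) = R²*(-4 - R) (Q(R) = (-4 - R)*R² = R²*(-4 - R))
8817/Q(-55) = 8817/(((-55)²*(-4 - 1*(-55)))) = 8817/((3025*(-4 + 55))) = 8817/((3025*51)) = 8817/154275 = 8817*(1/154275) = 2939/51425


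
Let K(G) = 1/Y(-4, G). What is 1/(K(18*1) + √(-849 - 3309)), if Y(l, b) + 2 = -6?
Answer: -8/266113 - 192*I*√462/266113 ≈ -3.0062e-5 - 0.015508*I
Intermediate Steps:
Y(l, b) = -8 (Y(l, b) = -2 - 6 = -8)
K(G) = -⅛ (K(G) = 1/(-8) = -⅛)
1/(K(18*1) + √(-849 - 3309)) = 1/(-⅛ + √(-849 - 3309)) = 1/(-⅛ + √(-4158)) = 1/(-⅛ + 3*I*√462)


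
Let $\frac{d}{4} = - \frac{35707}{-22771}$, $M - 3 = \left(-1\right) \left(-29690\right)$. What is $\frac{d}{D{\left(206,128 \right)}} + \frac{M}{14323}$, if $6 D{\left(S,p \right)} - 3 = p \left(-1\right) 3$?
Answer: $\frac{11682605799}{5917275313} \approx 1.9743$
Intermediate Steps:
$D{\left(S,p \right)} = \frac{1}{2} - \frac{p}{2}$ ($D{\left(S,p \right)} = \frac{1}{2} + \frac{p \left(-1\right) 3}{6} = \frac{1}{2} + \frac{- p 3}{6} = \frac{1}{2} + \frac{\left(-3\right) p}{6} = \frac{1}{2} - \frac{p}{2}$)
$M = 29693$ ($M = 3 - -29690 = 3 + 29690 = 29693$)
$d = \frac{20404}{3253}$ ($d = 4 \left(- \frac{35707}{-22771}\right) = 4 \left(\left(-35707\right) \left(- \frac{1}{22771}\right)\right) = 4 \cdot \frac{5101}{3253} = \frac{20404}{3253} \approx 6.2724$)
$\frac{d}{D{\left(206,128 \right)}} + \frac{M}{14323} = \frac{20404}{3253 \left(\frac{1}{2} - 64\right)} + \frac{29693}{14323} = \frac{20404}{3253 \left(\frac{1}{2} - 64\right)} + 29693 \cdot \frac{1}{14323} = \frac{20404}{3253 \left(- \frac{127}{2}\right)} + \frac{29693}{14323} = \frac{20404}{3253} \left(- \frac{2}{127}\right) + \frac{29693}{14323} = - \frac{40808}{413131} + \frac{29693}{14323} = \frac{11682605799}{5917275313}$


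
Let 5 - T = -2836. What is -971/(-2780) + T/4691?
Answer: 12452941/13040980 ≈ 0.95491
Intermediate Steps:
T = 2841 (T = 5 - 1*(-2836) = 5 + 2836 = 2841)
-971/(-2780) + T/4691 = -971/(-2780) + 2841/4691 = -971*(-1/2780) + 2841*(1/4691) = 971/2780 + 2841/4691 = 12452941/13040980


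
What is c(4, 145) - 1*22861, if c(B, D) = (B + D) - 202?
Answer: -22914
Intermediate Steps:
c(B, D) = -202 + B + D
c(4, 145) - 1*22861 = (-202 + 4 + 145) - 1*22861 = -53 - 22861 = -22914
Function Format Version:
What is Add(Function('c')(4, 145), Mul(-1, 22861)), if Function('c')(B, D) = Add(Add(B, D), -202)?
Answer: -22914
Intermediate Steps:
Function('c')(B, D) = Add(-202, B, D)
Add(Function('c')(4, 145), Mul(-1, 22861)) = Add(Add(-202, 4, 145), Mul(-1, 22861)) = Add(-53, -22861) = -22914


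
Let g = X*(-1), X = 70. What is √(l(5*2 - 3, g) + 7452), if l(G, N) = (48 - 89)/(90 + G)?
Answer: √70111891/97 ≈ 86.323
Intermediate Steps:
g = -70 (g = 70*(-1) = -70)
l(G, N) = -41/(90 + G)
√(l(5*2 - 3, g) + 7452) = √(-41/(90 + (5*2 - 3)) + 7452) = √(-41/(90 + (10 - 3)) + 7452) = √(-41/(90 + 7) + 7452) = √(-41/97 + 7452) = √(722803/97) = √70111891/97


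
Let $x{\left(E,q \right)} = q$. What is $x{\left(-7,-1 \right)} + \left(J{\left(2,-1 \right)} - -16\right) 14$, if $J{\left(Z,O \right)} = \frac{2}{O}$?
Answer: $195$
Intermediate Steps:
$x{\left(-7,-1 \right)} + \left(J{\left(2,-1 \right)} - -16\right) 14 = -1 + \left(\frac{2}{-1} - -16\right) 14 = -1 + \left(2 \left(-1\right) + 16\right) 14 = -1 + \left(-2 + 16\right) 14 = -1 + 14 \cdot 14 = -1 + 196 = 195$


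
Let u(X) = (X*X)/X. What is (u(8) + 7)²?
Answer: 225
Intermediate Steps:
u(X) = X (u(X) = X²/X = X)
(u(8) + 7)² = (8 + 7)² = 15² = 225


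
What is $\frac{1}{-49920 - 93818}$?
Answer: $- \frac{1}{143738} \approx -6.9571 \cdot 10^{-6}$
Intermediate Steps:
$\frac{1}{-49920 - 93818} = \frac{1}{-143738} = - \frac{1}{143738}$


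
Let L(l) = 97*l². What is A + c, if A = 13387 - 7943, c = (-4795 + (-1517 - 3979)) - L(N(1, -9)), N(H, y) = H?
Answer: -4944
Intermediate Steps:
c = -10388 (c = (-4795 + (-1517 - 3979)) - 97*1² = (-4795 - 5496) - 97 = -10291 - 1*97 = -10291 - 97 = -10388)
A = 5444
A + c = 5444 - 10388 = -4944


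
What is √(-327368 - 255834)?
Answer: 17*I*√2018 ≈ 763.68*I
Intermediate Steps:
√(-327368 - 255834) = √(-583202) = 17*I*√2018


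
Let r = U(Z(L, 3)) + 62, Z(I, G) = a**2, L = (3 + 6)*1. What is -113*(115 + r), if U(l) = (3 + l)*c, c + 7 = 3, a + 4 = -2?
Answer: -2373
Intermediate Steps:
a = -6 (a = -4 - 2 = -6)
c = -4 (c = -7 + 3 = -4)
L = 9 (L = 9*1 = 9)
Z(I, G) = 36 (Z(I, G) = (-6)**2 = 36)
U(l) = -12 - 4*l (U(l) = (3 + l)*(-4) = -12 - 4*l)
r = -94 (r = (-12 - 4*36) + 62 = (-12 - 144) + 62 = -156 + 62 = -94)
-113*(115 + r) = -113*(115 - 94) = -113*21 = -2373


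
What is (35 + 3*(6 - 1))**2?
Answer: 2500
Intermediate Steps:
(35 + 3*(6 - 1))**2 = (35 + 3*5)**2 = (35 + 15)**2 = 50**2 = 2500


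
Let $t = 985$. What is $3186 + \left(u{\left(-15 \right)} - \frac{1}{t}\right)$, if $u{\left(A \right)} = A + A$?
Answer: $\frac{3108659}{985} \approx 3156.0$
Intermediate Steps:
$u{\left(A \right)} = 2 A$
$3186 + \left(u{\left(-15 \right)} - \frac{1}{t}\right) = 3186 + \left(2 \left(-15\right) - \frac{1}{985}\right) = 3186 - \frac{29551}{985} = \frac{3108659}{985}$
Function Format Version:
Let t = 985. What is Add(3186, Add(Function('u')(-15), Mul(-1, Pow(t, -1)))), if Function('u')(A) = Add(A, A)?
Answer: Rational(3108659, 985) ≈ 3156.0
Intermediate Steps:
Function('u')(A) = Mul(2, A)
Add(3186, Add(Function('u')(-15), Mul(-1, Pow(t, -1)))) = Add(3186, Add(Mul(2, -15), Mul(-1, Pow(985, -1)))) = Add(3186, Add(-30, Mul(-1, Rational(1, 985)))) = Add(3186, Add(-30, Rational(-1, 985))) = Add(3186, Rational(-29551, 985)) = Rational(3108659, 985)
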